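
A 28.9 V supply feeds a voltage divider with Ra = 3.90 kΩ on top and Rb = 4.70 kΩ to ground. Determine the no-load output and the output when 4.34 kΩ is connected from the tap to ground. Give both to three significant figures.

Open-circuit: V = 28.9 × 4.70/(3.90 + 4.70) = 15.8 V.
With the load, Rb becomes Rb‖R_L = 2.256 kΩ, so V = 28.9 × 2.256/6.156 = 10.6 V.

Unloaded: 15.8 V; loaded: 10.6 V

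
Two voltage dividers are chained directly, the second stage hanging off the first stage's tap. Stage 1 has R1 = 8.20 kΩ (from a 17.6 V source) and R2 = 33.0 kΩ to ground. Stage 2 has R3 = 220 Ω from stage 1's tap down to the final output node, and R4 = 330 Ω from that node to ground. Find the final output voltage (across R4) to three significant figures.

Stage 2 presents R3+R4 = 550.0 Ω as a load on stage 1's tap.
Stage 1's lower leg becomes R2‖(R3+R4) = 541.0 Ω, so V_mid = 17.6 × 541.0/8741 = 1.089 V.
Stage 2 is itself unloaded: V_out = V_mid × R4/(R3+R4) = 1.089 × 330/550.0 = 0.654 V.

V_out ≈ 0.654 V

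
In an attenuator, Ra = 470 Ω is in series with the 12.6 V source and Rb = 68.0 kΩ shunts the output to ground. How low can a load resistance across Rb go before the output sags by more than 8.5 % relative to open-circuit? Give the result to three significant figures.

R_L(min) ≈ 5.02 kΩ

Output resistance R_th = Ra‖Rb = (470 × 68000)/68470 = 466.8 Ω.
The fractional drop is R_th/(R_th + R_L); requiring this ≤ 0.0850 gives R_L ≥ R_th(1/0.0850 − 1) = 466.8 × 10.76 = 5.02 kΩ.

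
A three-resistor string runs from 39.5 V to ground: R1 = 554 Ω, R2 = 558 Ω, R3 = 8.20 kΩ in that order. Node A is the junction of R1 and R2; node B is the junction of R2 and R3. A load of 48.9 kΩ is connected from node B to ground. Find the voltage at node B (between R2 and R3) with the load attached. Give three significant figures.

At node B, R3 is in parallel with the load: R3‖R_L = 7022 Ω.
Below node A the resistance is R2 + (R3‖R_L) = 7580 Ω, so V_A = 39.5 × 7580/8134 = 36.81 V.
Then V_B = V_A × (R3‖R_L)/(R2 + R3‖R_L) = 36.81 × 7022/7580 = 34.1 V.

V ≈ 34.1 V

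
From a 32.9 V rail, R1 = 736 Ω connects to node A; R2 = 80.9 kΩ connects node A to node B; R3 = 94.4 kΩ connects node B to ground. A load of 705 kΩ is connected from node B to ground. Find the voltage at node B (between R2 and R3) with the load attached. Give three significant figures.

At node B, R3 is in parallel with the load: R3‖R_L = 83250 Ω.
Below node A the resistance is R2 + (R3‖R_L) = 164200 Ω, so V_A = 32.9 × 164200/164900 = 32.75 V.
Then V_B = V_A × (R3‖R_L)/(R2 + R3‖R_L) = 32.75 × 83250/164200 = 16.6 V.

V ≈ 16.6 V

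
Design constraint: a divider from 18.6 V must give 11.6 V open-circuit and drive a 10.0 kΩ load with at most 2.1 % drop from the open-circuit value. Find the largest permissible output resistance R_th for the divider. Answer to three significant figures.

Loading drop = R_th/(R_th + R_L) ≤ 0.0210, so R_th ≤ R_L · ε/(1−ε) = 10.0 kΩ × 0.0210/0.9790 = 215 Ω.
(Any R1, R2 with R2/(R1+R2) = 0.624 and R1‖R2 ≤ 215 Ω will meet the spec.)

R_th ≤ 215 Ω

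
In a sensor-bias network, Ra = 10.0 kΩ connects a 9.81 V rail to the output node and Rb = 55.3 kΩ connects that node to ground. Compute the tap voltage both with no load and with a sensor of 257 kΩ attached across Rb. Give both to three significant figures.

Unloaded: 8.31 V; loaded: 8.04 V

Open-circuit: V = 9.81 × 55.3/(10.0 + 55.3) = 8.31 V.
With the load, Rb becomes Rb‖R_L = 45.51 kΩ, so V = 9.81 × 45.51/55.51 = 8.04 V.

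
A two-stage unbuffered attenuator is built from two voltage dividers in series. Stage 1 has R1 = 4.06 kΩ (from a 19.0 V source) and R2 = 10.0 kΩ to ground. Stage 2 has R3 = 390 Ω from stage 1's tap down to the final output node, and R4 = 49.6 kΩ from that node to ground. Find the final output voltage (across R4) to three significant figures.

V_out ≈ 12.7 V

Stage 2 presents R3+R4 = 49990 Ω as a load on stage 1's tap.
Stage 1's lower leg becomes R2‖(R3+R4) = 8333 Ω, so V_mid = 19.0 × 8333/12390 = 12.78 V.
Stage 2 is itself unloaded: V_out = V_mid × R4/(R3+R4) = 12.78 × 49600/49990 = 12.7 V.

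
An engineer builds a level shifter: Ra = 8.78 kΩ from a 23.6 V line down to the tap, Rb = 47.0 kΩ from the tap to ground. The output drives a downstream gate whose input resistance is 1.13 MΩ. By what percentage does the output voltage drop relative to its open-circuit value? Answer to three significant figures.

0.650 %

The divider's output (Thévenin) resistance is Ra‖Rb = 7.398 kΩ.
Fractional drop under load = R_th/(R_th + R_L) = 7.398 / (7.398 + 1130) = 0.006504.
So the output falls by 0.650 %.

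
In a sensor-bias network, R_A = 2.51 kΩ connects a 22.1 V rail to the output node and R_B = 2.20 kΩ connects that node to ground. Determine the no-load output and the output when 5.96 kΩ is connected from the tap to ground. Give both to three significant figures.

Open-circuit: V = 22.1 × 2.20/(2.51 + 2.20) = 10.3 V.
With the load, R_B becomes R_B‖R_L = 1.607 kΩ, so V = 22.1 × 1.607/4.117 = 8.63 V.

Unloaded: 10.3 V; loaded: 8.63 V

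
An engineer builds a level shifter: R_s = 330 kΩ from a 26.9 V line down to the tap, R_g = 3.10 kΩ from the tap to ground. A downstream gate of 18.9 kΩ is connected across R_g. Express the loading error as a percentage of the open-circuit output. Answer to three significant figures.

The divider's output (Thévenin) resistance is R_s‖R_g = 3.071 kΩ.
Fractional drop under load = R_th/(R_th + R_L) = 3.071 / (3.071 + 18.9) = 0.1398.
So the output falls by 14.0 %.

14.0 %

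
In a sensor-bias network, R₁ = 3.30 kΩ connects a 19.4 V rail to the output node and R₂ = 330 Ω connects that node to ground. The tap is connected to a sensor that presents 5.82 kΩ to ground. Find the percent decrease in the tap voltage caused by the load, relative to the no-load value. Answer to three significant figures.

4.90 %

The divider's output (Thévenin) resistance is R₁‖R₂ = 300.0 Ω.
Fractional drop under load = R_th/(R_th + R_L) = 300.0 / (300.0 + 5820) = 0.04902.
So the output falls by 4.90 %.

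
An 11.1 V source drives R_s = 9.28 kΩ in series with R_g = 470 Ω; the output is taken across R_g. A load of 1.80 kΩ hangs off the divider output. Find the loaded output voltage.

V_out ≈ 0.429 V

The load sits in parallel with R_g: R_g‖R_L = (470 × 1800) / (470 + 1800) = 372.7 Ω.
V_out = 11.1 × 372.7 / (9280 + 372.7) = 11.1 × 372.7/9653 = 0.429 V.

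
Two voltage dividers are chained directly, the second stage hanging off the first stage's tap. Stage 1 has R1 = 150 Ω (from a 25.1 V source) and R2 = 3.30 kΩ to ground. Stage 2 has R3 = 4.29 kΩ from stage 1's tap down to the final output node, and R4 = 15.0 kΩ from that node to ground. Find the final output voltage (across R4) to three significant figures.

Stage 2 presents R3+R4 = 19290 Ω as a load on stage 1's tap.
Stage 1's lower leg becomes R2‖(R3+R4) = 2818 Ω, so V_mid = 25.1 × 2818/2968 = 23.83 V.
Stage 2 is itself unloaded: V_out = V_mid × R4/(R3+R4) = 23.83 × 15000/19290 = 18.5 V.

V_out ≈ 18.5 V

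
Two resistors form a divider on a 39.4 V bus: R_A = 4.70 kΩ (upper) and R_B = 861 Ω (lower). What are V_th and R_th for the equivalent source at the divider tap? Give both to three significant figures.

V_th = 6.10 V, R_th = 728 Ω

V_th is the open-circuit tap voltage: 39.4 × 861/(4700 + 861) = 6.10 V.
With the supply zeroed, R_A and R_B appear in parallel from the tap: R_th = R_A‖R_B = (4700 × 861)/5561 = 728 Ω.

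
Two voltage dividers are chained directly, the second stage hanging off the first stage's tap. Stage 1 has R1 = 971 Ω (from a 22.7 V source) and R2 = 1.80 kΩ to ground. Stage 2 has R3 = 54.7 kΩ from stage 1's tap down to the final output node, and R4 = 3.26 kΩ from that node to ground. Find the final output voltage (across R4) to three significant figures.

Stage 2 presents R3+R4 = 57960 Ω as a load on stage 1's tap.
Stage 1's lower leg becomes R2‖(R3+R4) = 1746 Ω, so V_mid = 22.7 × 1746/2717 = 14.59 V.
Stage 2 is itself unloaded: V_out = V_mid × R4/(R3+R4) = 14.59 × 3260/57960 = 0.820 V.

V_out ≈ 0.820 V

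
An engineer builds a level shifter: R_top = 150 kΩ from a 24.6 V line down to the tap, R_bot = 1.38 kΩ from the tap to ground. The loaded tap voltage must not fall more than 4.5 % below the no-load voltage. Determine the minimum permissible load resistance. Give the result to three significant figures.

R_L(min) ≈ 29.0 kΩ

Output resistance R_th = R_top‖R_bot = (150 × 1.38)/151.4 = 1.367 kΩ.
The fractional drop is R_th/(R_th + R_L); requiring this ≤ 0.0450 gives R_L ≥ R_th(1/0.0450 − 1) = 1.367 × 21.22 = 29.0 kΩ.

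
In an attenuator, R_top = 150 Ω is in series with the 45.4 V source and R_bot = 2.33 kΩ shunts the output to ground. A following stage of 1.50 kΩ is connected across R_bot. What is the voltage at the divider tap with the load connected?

V_out ≈ 39.0 V

The load sits in parallel with R_bot: R_bot‖R_L = (2330 × 1500) / (2330 + 1500) = 912.5 Ω.
V_out = 45.4 × 912.5 / (150 + 912.5) = 45.4 × 912.5/1063 = 39.0 V.
(Unloaded it would have been 42.7 V.)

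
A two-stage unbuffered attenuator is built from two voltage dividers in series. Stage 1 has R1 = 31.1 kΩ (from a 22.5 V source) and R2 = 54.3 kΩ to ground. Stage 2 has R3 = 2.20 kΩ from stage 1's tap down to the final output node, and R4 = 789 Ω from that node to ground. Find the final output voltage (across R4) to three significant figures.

Stage 2 presents R3+R4 = 2989 Ω as a load on stage 1's tap.
Stage 1's lower leg becomes R2‖(R3+R4) = 2833 Ω, so V_mid = 22.5 × 2833/33930 = 1.879 V.
Stage 2 is itself unloaded: V_out = V_mid × R4/(R3+R4) = 1.879 × 789/2989 = 0.496 V.

V_out ≈ 0.496 V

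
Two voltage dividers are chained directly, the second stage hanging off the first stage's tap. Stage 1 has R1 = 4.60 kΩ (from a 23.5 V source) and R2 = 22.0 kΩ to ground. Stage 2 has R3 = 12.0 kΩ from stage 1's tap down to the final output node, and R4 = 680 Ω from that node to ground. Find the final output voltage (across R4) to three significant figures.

Stage 2 presents R3+R4 = 12680 Ω as a load on stage 1's tap.
Stage 1's lower leg becomes R2‖(R3+R4) = 8044 Ω, so V_mid = 23.5 × 8044/12640 = 14.95 V.
Stage 2 is itself unloaded: V_out = V_mid × R4/(R3+R4) = 14.95 × 680/12680 = 0.802 V.

V_out ≈ 0.802 V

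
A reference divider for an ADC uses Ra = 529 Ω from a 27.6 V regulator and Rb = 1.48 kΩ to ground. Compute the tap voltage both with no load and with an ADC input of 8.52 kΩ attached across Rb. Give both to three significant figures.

Unloaded: 20.3 V; loaded: 19.4 V

Open-circuit: V = 27.6 × 1480/(529 + 1480) = 20.3 V.
With the load, Rb becomes Rb‖R_L = 1261 Ω, so V = 27.6 × 1261/1790 = 19.4 V.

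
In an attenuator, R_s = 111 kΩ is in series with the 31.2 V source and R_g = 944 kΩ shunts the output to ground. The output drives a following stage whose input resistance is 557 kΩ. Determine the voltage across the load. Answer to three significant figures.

The load sits in parallel with R_g: R_g‖R_L = (944 × 557) / (944 + 557) = 350.3 kΩ.
V_out = 31.2 × 350.3 / (111 + 350.3) = 31.2 × 350.3/461.3 = 23.7 V.
(Unloaded it would have been 27.9 V.)

V_out ≈ 23.7 V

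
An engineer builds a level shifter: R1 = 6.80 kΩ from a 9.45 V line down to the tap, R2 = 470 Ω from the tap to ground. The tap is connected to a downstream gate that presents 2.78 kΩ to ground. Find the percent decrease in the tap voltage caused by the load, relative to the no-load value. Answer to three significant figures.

13.7 %

The divider's output (Thévenin) resistance is R1‖R2 = 439.6 Ω.
Fractional drop under load = R_th/(R_th + R_L) = 439.6 / (439.6 + 2780) = 0.1365.
So the output falls by 13.7 %.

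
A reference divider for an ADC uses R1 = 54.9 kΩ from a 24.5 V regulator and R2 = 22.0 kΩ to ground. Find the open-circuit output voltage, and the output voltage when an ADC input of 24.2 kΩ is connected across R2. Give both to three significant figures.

Open-circuit: V = 24.5 × 22.0/(54.9 + 22.0) = 7.01 V.
With the load, R2 becomes R2‖R_L = 11.52 kΩ, so V = 24.5 × 11.52/66.42 = 4.25 V.

Unloaded: 7.01 V; loaded: 4.25 V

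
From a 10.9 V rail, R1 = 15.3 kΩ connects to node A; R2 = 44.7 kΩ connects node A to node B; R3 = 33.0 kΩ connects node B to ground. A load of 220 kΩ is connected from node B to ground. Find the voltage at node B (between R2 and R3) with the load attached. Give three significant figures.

At node B, R3 is in parallel with the load: R3‖R_L = 28.70 kΩ.
Below node A the resistance is R2 + (R3‖R_L) = 73.40 kΩ, so V_A = 10.9 × 73.40/88.70 = 9.020 V.
Then V_B = V_A × (R3‖R_L)/(R2 + R3‖R_L) = 9.020 × 28.70/73.40 = 3.53 V.

V ≈ 3.53 V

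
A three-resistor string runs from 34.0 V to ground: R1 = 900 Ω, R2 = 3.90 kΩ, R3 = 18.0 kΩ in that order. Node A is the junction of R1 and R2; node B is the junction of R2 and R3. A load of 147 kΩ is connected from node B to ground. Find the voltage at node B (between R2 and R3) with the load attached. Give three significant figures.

V ≈ 26.2 V

At node B, R3 is in parallel with the load: R3‖R_L = 16040 Ω.
Below node A the resistance is R2 + (R3‖R_L) = 19940 Ω, so V_A = 34.0 × 19940/20840 = 32.53 V.
Then V_B = V_A × (R3‖R_L)/(R2 + R3‖R_L) = 32.53 × 16040/19940 = 26.2 V.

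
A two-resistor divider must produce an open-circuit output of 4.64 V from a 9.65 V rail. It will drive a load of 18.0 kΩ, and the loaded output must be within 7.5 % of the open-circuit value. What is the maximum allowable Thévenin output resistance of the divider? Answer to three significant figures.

Loading drop = R_th/(R_th + R_L) ≤ 0.0750, so R_th ≤ R_L · ε/(1−ε) = 18.0 kΩ × 0.0750/0.9250 = 1.46 kΩ.
(Any R1, R2 with R2/(R1+R2) = 0.481 and R1‖R2 ≤ 1.46 kΩ will meet the spec.)

R_th ≤ 1.46 kΩ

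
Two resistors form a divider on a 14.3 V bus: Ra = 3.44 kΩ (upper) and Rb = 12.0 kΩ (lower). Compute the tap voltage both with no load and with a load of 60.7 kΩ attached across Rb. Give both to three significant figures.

Open-circuit: V = 14.3 × 12.0/(3.44 + 12.0) = 11.1 V.
With the load, Rb becomes Rb‖R_L = 10.02 kΩ, so V = 14.3 × 10.02/13.46 = 10.6 V.

Unloaded: 11.1 V; loaded: 10.6 V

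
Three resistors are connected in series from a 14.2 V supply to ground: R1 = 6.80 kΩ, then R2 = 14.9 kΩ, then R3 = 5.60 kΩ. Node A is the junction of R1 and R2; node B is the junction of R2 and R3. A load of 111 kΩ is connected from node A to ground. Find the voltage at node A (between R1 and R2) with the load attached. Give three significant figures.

Below node A the series string R2+R3 = 20.50 kΩ sits in parallel with the 111 kΩ load: 17.30 kΩ.
V_A = 14.2 × 17.30/(6.80 + 17.30) = 10.2 V.

V ≈ 10.2 V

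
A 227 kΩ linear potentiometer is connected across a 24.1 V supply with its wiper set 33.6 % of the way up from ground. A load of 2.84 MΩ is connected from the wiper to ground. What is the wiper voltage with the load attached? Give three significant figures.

V ≈ 7.96 V

The wiper splits the pot into (1−α)R = 150.7 kΩ above and αR = 76.27 kΩ below.
Lower section ‖ load = 74.28 kΩ.
V_wiper = 24.1 × 74.28/(150.7 + 74.28) = 7.96 V.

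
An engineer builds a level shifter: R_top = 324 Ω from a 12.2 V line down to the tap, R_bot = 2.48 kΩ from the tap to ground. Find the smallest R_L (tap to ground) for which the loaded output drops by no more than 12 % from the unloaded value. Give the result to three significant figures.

R_L(min) ≈ 2.10 kΩ

Output resistance R_th = R_top‖R_bot = (324 × 2480)/2804 = 286.6 Ω.
The fractional drop is R_th/(R_th + R_L); requiring this ≤ 0.120 gives R_L ≥ R_th(1/0.120 − 1) = 286.6 × 7.333 = 2.10 kΩ.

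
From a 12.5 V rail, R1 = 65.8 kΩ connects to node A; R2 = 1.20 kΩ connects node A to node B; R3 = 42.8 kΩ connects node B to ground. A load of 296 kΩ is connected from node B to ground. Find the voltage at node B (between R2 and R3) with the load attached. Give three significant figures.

At node B, R3 is in parallel with the load: R3‖R_L = 37.39 kΩ.
Below node A the resistance is R2 + (R3‖R_L) = 38.59 kΩ, so V_A = 12.5 × 38.59/104.4 = 4.621 V.
Then V_B = V_A × (R3‖R_L)/(R2 + R3‖R_L) = 4.621 × 37.39/38.59 = 4.48 V.

V ≈ 4.48 V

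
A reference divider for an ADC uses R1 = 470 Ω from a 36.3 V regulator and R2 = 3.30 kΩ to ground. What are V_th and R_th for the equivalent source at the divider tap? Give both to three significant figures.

V_th = 31.8 V, R_th = 411 Ω

V_th is the open-circuit tap voltage: 36.3 × 3300/(470 + 3300) = 31.8 V.
With the supply zeroed, R1 and R2 appear in parallel from the tap: R_th = R1‖R2 = (470 × 3300)/3770 = 411 Ω.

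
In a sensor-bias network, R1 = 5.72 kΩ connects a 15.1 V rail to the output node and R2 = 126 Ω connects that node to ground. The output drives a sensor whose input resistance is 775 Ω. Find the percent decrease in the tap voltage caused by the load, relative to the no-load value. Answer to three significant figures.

13.7 %

Unloaded V = 15.1 × 126/5846 = 0.32545 V.
Loaded: R2‖R_L = 108.4 Ω, giving V = 15.1 × 108.4/5828 = 0.28079 V.
Drop = (0.32545 − 0.28079) / 0.32545 = 13.7 %.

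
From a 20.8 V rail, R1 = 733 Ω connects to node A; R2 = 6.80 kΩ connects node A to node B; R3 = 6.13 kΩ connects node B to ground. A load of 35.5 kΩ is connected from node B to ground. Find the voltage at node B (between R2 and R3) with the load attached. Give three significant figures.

At node B, R3 is in parallel with the load: R3‖R_L = 5227 Ω.
Below node A the resistance is R2 + (R3‖R_L) = 12030 Ω, so V_A = 20.8 × 12030/12760 = 19.61 V.
Then V_B = V_A × (R3‖R_L)/(R2 + R3‖R_L) = 19.61 × 5227/12030 = 8.52 V.

V ≈ 8.52 V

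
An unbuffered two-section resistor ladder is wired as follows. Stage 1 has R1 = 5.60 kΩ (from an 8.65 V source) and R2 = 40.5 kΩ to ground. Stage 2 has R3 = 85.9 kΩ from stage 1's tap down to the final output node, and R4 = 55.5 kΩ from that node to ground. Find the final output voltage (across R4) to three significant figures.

Stage 2 presents R3+R4 = 141.4 kΩ as a load on stage 1's tap.
Stage 1's lower leg becomes R2‖(R3+R4) = 31.48 kΩ, so V_mid = 8.65 × 31.48/37.08 = 7.344 V.
Stage 2 is itself unloaded: V_out = V_mid × R4/(R3+R4) = 7.344 × 55.5/141.4 = 2.88 V.

V_out ≈ 2.88 V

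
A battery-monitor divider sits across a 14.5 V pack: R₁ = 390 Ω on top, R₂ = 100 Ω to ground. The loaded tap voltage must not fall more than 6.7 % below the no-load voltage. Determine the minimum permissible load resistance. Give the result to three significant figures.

Output resistance R_th = R₁‖R₂ = (390 × 100)/490.0 = 79.59 Ω.
The fractional drop is R_th/(R_th + R_L); requiring this ≤ 0.0670 gives R_L ≥ R_th(1/0.0670 − 1) = 79.59 × 13.93 = 1.11 kΩ.

R_L(min) ≈ 1.11 kΩ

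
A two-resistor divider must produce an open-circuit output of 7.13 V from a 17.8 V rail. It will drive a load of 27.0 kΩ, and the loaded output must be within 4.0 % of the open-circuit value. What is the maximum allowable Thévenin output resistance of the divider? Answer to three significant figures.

R_th ≤ 1.12 kΩ

Loading drop = R_th/(R_th + R_L) ≤ 0.0400, so R_th ≤ R_L · ε/(1−ε) = 27.0 kΩ × 0.0400/0.9600 = 1.12 kΩ.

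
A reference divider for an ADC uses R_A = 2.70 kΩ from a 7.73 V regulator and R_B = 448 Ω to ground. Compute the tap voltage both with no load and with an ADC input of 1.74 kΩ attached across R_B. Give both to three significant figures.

Unloaded: 1.10 V; loaded: 0.901 V

Open-circuit: V = 7.73 × 448/(2700 + 448) = 1.10 V.
With the load, R_B becomes R_B‖R_L = 356.3 Ω, so V = 7.73 × 356.3/3056 = 0.901 V.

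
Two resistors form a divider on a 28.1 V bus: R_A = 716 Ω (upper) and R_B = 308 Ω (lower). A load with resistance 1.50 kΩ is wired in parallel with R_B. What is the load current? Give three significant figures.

I_L ≈ 4.93 mA

R_B‖R_L = 255.5 Ω; V_out = 28.1 × 255.5/971.5 = 7.391 V.
I_L = V_out / R_L = 7.391 / 1.50 kΩ = 4.93 mA.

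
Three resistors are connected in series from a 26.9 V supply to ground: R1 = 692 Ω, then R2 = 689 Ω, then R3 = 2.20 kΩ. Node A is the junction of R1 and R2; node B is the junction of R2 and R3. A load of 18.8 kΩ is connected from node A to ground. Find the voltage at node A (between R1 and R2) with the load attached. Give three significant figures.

Below node A the series string R2+R3 = 2889 Ω sits in parallel with the 18800 Ω load: 2504 Ω.
V_A = 26.9 × 2504/(692 + 2504) = 21.1 V.

V ≈ 21.1 V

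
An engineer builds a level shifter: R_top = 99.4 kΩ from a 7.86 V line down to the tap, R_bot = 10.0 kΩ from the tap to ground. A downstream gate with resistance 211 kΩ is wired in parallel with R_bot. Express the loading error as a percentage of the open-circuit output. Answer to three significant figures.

The divider's output (Thévenin) resistance is R_top‖R_bot = 9.086 kΩ.
Fractional drop under load = R_th/(R_th + R_L) = 9.086 / (9.086 + 211) = 0.04128.
So the output falls by 4.13 %.

4.13 %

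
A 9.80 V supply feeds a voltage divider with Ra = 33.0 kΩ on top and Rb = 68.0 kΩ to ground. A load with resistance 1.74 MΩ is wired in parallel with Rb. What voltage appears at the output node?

V_out ≈ 6.51 V

The load sits in parallel with Rb: Rb‖R_L = (68.0 × 1740) / (68.0 + 1740) = 65.44 kΩ.
V_out = 9.80 × 65.44 / (33.0 + 65.44) = 9.80 × 65.44/98.44 = 6.51 V.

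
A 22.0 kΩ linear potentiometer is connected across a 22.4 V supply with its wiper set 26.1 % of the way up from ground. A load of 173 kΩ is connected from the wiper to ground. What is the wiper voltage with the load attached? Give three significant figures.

V ≈ 5.71 V

The wiper splits the pot into (1−α)R = 16.26 kΩ above and αR = 5.742 kΩ below.
Lower section ‖ load = 5.558 kΩ.
V_wiper = 22.4 × 5.558/(16.26 + 5.558) = 5.71 V.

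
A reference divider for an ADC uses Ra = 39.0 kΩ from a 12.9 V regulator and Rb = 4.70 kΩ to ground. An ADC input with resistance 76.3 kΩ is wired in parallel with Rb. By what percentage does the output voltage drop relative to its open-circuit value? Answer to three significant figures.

The divider's output (Thévenin) resistance is Ra‖Rb = 4.195 kΩ.
Fractional drop under load = R_th/(R_th + R_L) = 4.195 / (4.195 + 76.3) = 0.05211.
So the output falls by 5.21 %.

5.21 %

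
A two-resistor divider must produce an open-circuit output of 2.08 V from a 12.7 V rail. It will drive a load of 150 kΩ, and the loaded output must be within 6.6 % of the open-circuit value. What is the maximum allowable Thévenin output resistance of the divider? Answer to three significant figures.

Loading drop = R_th/(R_th + R_L) ≤ 0.0660, so R_th ≤ R_L · ε/(1−ε) = 150 kΩ × 0.0660/0.9340 = 10.6 kΩ.

R_th ≤ 10.6 kΩ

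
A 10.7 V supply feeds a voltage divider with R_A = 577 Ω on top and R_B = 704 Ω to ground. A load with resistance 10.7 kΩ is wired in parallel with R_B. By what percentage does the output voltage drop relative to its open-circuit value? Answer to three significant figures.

The divider's output (Thévenin) resistance is R_A‖R_B = 317.1 Ω.
Fractional drop under load = R_th/(R_th + R_L) = 317.1 / (317.1 + 10700) = 0.02878.
So the output falls by 2.88 %.

2.88 %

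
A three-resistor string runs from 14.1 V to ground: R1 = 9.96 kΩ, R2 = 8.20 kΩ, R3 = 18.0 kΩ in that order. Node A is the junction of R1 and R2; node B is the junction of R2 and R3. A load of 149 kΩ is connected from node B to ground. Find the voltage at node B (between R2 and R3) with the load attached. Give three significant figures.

At node B, R3 is in parallel with the load: R3‖R_L = 16.06 kΩ.
Below node A the resistance is R2 + (R3‖R_L) = 24.26 kΩ, so V_A = 14.1 × 24.26/34.22 = 9.996 V.
Then V_B = V_A × (R3‖R_L)/(R2 + R3‖R_L) = 9.996 × 16.06/24.26 = 6.62 V.

V ≈ 6.62 V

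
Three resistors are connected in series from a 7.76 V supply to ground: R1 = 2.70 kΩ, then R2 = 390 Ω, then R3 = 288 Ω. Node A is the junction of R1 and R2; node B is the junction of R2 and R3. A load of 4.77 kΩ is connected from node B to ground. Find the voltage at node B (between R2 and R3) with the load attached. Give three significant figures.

At node B, R3 is in parallel with the load: R3‖R_L = 271.6 Ω.
Below node A the resistance is R2 + (R3‖R_L) = 661.6 Ω, so V_A = 7.76 × 661.6/3362 = 1.527 V.
Then V_B = V_A × (R3‖R_L)/(R2 + R3‖R_L) = 1.527 × 271.6/661.6 = 0.627 V.

V ≈ 0.627 V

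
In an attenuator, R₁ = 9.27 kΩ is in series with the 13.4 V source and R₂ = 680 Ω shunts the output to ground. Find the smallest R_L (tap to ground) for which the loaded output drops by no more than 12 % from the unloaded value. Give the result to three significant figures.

Output resistance R_th = R₁‖R₂ = (9270 × 680)/9950 = 633.5 Ω.
The fractional drop is R_th/(R_th + R_L); requiring this ≤ 0.120 gives R_L ≥ R_th(1/0.120 − 1) = 633.5 × 7.333 = 4.65 kΩ.

R_L(min) ≈ 4.65 kΩ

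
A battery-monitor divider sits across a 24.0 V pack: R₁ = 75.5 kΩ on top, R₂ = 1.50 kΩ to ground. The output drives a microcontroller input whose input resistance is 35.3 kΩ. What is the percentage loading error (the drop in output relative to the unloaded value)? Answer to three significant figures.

The divider's output (Thévenin) resistance is R₁‖R₂ = 1.471 kΩ.
Fractional drop under load = R_th/(R_th + R_L) = 1.471 / (1.471 + 35.3) = 0.04000.
So the output falls by 4.00 %.

4.00 %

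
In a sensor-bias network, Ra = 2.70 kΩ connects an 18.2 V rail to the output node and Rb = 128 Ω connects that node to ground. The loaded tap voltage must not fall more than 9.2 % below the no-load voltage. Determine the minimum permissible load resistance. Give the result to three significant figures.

Output resistance R_th = Ra‖Rb = (2700 × 128)/2828 = 122.2 Ω.
The fractional drop is R_th/(R_th + R_L); requiring this ≤ 0.0920 gives R_L ≥ R_th(1/0.0920 − 1) = 122.2 × 9.870 = 1.21 kΩ.

R_L(min) ≈ 1.21 kΩ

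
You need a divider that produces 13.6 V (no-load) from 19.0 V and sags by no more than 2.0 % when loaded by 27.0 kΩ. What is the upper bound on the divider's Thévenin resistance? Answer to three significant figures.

R_th ≤ 551 Ω

Loading drop = R_th/(R_th + R_L) ≤ 0.0200, so R_th ≤ R_L · ε/(1−ε) = 27.0 kΩ × 0.0200/0.9800 = 551 Ω.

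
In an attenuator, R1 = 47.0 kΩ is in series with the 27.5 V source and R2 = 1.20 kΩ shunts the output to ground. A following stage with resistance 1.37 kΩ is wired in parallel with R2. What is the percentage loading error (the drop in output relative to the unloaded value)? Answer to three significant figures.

Unloaded V = 27.5 × 1.20/48.20 = 0.6846 V.
Loaded: R2‖R_L = 0.6397 kΩ, giving V = 27.5 × 0.6397/47.64 = 0.3693 V.
Drop = (0.6846 − 0.3693) / 0.6846 = 46.1 %.

46.1 %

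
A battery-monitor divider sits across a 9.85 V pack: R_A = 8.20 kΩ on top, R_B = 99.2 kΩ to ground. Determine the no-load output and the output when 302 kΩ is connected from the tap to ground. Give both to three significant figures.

Open-circuit: V = 9.85 × 99.2/(8.20 + 99.2) = 9.10 V.
With the load, R_B becomes R_B‖R_L = 74.67 kΩ, so V = 9.85 × 74.67/82.87 = 8.88 V.

Unloaded: 9.10 V; loaded: 8.88 V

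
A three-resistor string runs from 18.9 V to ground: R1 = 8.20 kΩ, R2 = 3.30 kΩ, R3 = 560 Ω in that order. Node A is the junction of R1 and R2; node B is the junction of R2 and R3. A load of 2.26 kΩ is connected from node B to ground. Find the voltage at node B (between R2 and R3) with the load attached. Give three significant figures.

V ≈ 0.710 V

At node B, R3 is in parallel with the load: R3‖R_L = 448.8 Ω.
Below node A the resistance is R2 + (R3‖R_L) = 3749 Ω, so V_A = 18.9 × 3749/11950 = 5.930 V.
Then V_B = V_A × (R3‖R_L)/(R2 + R3‖R_L) = 5.930 × 448.8/3749 = 0.710 V.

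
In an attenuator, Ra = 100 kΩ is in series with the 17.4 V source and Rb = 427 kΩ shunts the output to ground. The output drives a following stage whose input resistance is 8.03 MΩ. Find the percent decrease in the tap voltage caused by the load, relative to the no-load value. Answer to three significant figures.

0.999 %

The divider's output (Thévenin) resistance is Ra‖Rb = 81.02 kΩ.
Fractional drop under load = R_th/(R_th + R_L) = 81.02 / (81.02 + 8030) = 0.009989.
So the output falls by 0.999 %.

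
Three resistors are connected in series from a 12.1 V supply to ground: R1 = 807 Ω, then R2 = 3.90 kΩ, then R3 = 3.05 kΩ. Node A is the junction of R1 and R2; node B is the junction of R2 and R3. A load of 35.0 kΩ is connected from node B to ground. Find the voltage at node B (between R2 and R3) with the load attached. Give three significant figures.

At node B, R3 is in parallel with the load: R3‖R_L = 2806 Ω.
Below node A the resistance is R2 + (R3‖R_L) = 6706 Ω, so V_A = 12.1 × 6706/7513 = 10.80 V.
Then V_B = V_A × (R3‖R_L)/(R2 + R3‖R_L) = 10.80 × 2806/6706 = 4.52 V.

V ≈ 4.52 V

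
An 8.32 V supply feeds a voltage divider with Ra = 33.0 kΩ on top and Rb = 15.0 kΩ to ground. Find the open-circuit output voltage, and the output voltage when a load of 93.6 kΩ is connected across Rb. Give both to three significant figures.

Unloaded: 2.60 V; loaded: 2.34 V

Open-circuit: V = 8.32 × 15.0/(33.0 + 15.0) = 2.60 V.
With the load, Rb becomes Rb‖R_L = 12.93 kΩ, so V = 8.32 × 12.93/45.93 = 2.34 V.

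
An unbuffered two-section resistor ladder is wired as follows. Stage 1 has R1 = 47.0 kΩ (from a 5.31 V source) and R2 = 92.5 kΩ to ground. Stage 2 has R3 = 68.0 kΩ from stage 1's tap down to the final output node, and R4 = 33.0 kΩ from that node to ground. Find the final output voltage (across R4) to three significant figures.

V_out ≈ 0.879 V

Stage 2 presents R3+R4 = 101.0 kΩ as a load on stage 1's tap.
Stage 1's lower leg becomes R2‖(R3+R4) = 48.28 kΩ, so V_mid = 5.31 × 48.28/95.28 = 2.691 V.
Stage 2 is itself unloaded: V_out = V_mid × R4/(R3+R4) = 2.691 × 33.0/101.0 = 0.879 V.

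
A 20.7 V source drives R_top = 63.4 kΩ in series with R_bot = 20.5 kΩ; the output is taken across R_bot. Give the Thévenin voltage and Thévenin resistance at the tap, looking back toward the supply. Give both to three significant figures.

V_th = 5.06 V, R_th = 15.5 kΩ

V_th is the open-circuit tap voltage: 20.7 × 20.5/(63.4 + 20.5) = 5.06 V.
With the supply zeroed, R_top and R_bot appear in parallel from the tap: R_th = R_top‖R_bot = (63.4 × 20.5)/83.90 = 15.5 kΩ.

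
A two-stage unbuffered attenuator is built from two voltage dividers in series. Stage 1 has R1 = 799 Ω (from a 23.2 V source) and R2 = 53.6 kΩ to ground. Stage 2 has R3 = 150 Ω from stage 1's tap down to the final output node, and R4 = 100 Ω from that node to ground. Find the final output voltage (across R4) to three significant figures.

V_out ≈ 2.20 V

Stage 2 presents R3+R4 = 250.0 Ω as a load on stage 1's tap.
Stage 1's lower leg becomes R2‖(R3+R4) = 248.8 Ω, so V_mid = 23.2 × 248.8/1048 = 5.510 V.
Stage 2 is itself unloaded: V_out = V_mid × R4/(R3+R4) = 5.510 × 100/250.0 = 2.20 V.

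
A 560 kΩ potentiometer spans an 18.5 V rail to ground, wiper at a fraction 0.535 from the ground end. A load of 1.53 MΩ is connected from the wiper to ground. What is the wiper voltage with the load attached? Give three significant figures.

The wiper splits the pot into (1−α)R = 260.4 kΩ above and αR = 299.6 kΩ below.
Lower section ‖ load = 250.5 kΩ.
V_wiper = 18.5 × 250.5/(260.4 + 250.5) = 9.07 V.

V ≈ 9.07 V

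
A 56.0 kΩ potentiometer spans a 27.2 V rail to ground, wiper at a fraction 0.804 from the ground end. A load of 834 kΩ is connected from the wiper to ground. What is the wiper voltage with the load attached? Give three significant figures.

The wiper splits the pot into (1−α)R = 10.98 kΩ above and αR = 45.02 kΩ below.
Lower section ‖ load = 42.72 kΩ.
V_wiper = 27.2 × 42.72/(10.98 + 42.72) = 21.6 V.

V ≈ 21.6 V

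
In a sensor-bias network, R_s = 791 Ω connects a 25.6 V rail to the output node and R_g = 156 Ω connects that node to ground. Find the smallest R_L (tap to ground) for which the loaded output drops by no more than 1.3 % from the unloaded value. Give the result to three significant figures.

R_L(min) ≈ 9.89 kΩ

Output resistance R_th = R_s‖R_g = (791 × 156)/947.0 = 130.3 Ω.
The fractional drop is R_th/(R_th + R_L); requiring this ≤ 0.0130 gives R_L ≥ R_th(1/0.0130 − 1) = 130.3 × 75.92 = 9.89 kΩ.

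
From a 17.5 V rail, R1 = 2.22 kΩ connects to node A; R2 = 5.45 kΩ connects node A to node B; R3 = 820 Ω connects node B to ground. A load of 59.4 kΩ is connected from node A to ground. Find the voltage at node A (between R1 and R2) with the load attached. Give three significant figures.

Below node A the series string R2+R3 = 6270 Ω sits in parallel with the 59400 Ω load: 5671 Ω.
V_A = 17.5 × 5671/(2220 + 5671) = 12.6 V.

V ≈ 12.6 V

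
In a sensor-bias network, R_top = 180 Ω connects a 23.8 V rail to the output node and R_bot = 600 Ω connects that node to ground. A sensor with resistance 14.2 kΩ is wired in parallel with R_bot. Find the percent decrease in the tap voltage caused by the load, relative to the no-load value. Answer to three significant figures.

0.966 %

The divider's output (Thévenin) resistance is R_top‖R_bot = 138.5 Ω.
Fractional drop under load = R_th/(R_th + R_L) = 138.5 / (138.5 + 14200) = 0.009657.
So the output falls by 0.966 %.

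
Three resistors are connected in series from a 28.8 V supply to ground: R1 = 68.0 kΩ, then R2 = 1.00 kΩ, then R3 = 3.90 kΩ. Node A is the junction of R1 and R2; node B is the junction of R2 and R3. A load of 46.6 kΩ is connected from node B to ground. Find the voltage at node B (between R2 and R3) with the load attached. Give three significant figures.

At node B, R3 is in parallel with the load: R3‖R_L = 3.599 kΩ.
Below node A the resistance is R2 + (R3‖R_L) = 4.599 kΩ, so V_A = 28.8 × 4.599/72.60 = 1.824 V.
Then V_B = V_A × (R3‖R_L)/(R2 + R3‖R_L) = 1.824 × 3.599/4.599 = 1.43 V.

V ≈ 1.43 V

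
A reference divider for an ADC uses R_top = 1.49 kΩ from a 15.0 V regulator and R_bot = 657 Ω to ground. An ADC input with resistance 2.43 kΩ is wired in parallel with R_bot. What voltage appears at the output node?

V_out ≈ 3.86 V

The load sits in parallel with R_bot: R_bot‖R_L = (657 × 2430) / (657 + 2430) = 517.2 Ω.
V_out = 15.0 × 517.2 / (1490 + 517.2) = 15.0 × 517.2/2007 = 3.86 V.
(Unloaded it would have been 4.59 V.)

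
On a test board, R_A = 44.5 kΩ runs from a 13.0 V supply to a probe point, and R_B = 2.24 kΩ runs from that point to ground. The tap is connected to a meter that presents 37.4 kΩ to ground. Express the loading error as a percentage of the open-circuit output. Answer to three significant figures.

The divider's output (Thévenin) resistance is R_A‖R_B = 2.133 kΩ.
Fractional drop under load = R_th/(R_th + R_L) = 2.133 / (2.133 + 37.4) = 0.05395.
So the output falls by 5.39 %.

5.39 %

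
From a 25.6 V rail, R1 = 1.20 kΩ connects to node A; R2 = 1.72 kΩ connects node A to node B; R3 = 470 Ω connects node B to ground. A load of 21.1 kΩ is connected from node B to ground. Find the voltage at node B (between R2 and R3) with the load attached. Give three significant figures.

V ≈ 3.48 V

At node B, R3 is in parallel with the load: R3‖R_L = 459.8 Ω.
Below node A the resistance is R2 + (R3‖R_L) = 2180 Ω, so V_A = 25.6 × 2180/3380 = 16.51 V.
Then V_B = V_A × (R3‖R_L)/(R2 + R3‖R_L) = 16.51 × 459.8/2180 = 3.48 V.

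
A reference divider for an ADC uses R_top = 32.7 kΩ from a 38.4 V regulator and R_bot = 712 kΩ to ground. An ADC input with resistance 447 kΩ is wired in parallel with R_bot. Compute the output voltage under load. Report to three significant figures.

V_out ≈ 34.3 V

The load sits in parallel with R_bot: R_bot‖R_L = (712 × 447) / (712 + 447) = 274.6 kΩ.
V_out = 38.4 × 274.6 / (32.7 + 274.6) = 38.4 × 274.6/307.3 = 34.3 V.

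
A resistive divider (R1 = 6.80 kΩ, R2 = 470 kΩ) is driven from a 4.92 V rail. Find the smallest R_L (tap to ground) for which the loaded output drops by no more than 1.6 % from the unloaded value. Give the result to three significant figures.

Output resistance R_th = R1‖R2 = (6.80 × 470)/476.8 = 6.703 kΩ.
The fractional drop is R_th/(R_th + R_L); requiring this ≤ 0.0160 gives R_L ≥ R_th(1/0.0160 − 1) = 6.703 × 61.50 = 412 kΩ.

R_L(min) ≈ 412 kΩ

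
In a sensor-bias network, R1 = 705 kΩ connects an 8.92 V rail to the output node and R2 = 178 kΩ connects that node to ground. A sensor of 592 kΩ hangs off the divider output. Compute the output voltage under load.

The load sits in parallel with R2: R2‖R_L = (178 × 592) / (178 + 592) = 136.9 kΩ.
V_out = 8.92 × 136.9 / (705 + 136.9) = 8.92 × 136.9/841.9 = 1.45 V.

V_out ≈ 1.45 V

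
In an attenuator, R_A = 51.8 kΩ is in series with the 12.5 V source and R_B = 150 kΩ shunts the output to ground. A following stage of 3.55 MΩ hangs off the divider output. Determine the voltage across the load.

The load sits in parallel with R_B: R_B‖R_L = (150 × 3550) / (150 + 3550) = 143.9 kΩ.
V_out = 12.5 × 143.9 / (51.8 + 143.9) = 12.5 × 143.9/195.7 = 9.19 V.

V_out ≈ 9.19 V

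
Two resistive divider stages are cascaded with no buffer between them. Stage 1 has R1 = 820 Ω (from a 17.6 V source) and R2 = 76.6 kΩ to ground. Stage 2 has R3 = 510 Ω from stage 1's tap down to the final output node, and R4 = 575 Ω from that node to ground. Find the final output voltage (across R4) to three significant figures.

Stage 2 presents R3+R4 = 1085 Ω as a load on stage 1's tap.
Stage 1's lower leg becomes R2‖(R3+R4) = 1070 Ω, so V_mid = 17.6 × 1070/1890 = 9.963 V.
Stage 2 is itself unloaded: V_out = V_mid × R4/(R3+R4) = 9.963 × 575/1085 = 5.28 V.

V_out ≈ 5.28 V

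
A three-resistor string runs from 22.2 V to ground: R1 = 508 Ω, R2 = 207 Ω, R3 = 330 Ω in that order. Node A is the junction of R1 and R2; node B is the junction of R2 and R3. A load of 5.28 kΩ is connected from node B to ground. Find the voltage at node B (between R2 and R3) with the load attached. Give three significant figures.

V ≈ 6.72 V

At node B, R3 is in parallel with the load: R3‖R_L = 310.6 Ω.
Below node A the resistance is R2 + (R3‖R_L) = 517.6 Ω, so V_A = 22.2 × 517.6/1026 = 11.20 V.
Then V_B = V_A × (R3‖R_L)/(R2 + R3‖R_L) = 11.20 × 310.6/517.6 = 6.72 V.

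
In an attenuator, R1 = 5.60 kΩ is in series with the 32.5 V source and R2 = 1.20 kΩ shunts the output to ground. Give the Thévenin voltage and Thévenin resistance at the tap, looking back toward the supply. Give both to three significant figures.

V_th = 5.74 V, R_th = 988 Ω

V_th is the open-circuit tap voltage: 32.5 × 1.20/(5.60 + 1.20) = 5.74 V.
With the supply zeroed, R1 and R2 appear in parallel from the tap: R_th = R1‖R2 = (5.60 × 1.20)/6.800 = 988 Ω.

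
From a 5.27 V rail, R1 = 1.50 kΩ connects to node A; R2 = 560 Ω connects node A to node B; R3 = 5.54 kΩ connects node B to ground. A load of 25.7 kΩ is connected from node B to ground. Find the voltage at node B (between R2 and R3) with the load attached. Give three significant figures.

At node B, R3 is in parallel with the load: R3‖R_L = 4558 Ω.
Below node A the resistance is R2 + (R3‖R_L) = 5118 Ω, so V_A = 5.27 × 5118/6618 = 4.075 V.
Then V_B = V_A × (R3‖R_L)/(R2 + R3‖R_L) = 4.075 × 4558/5118 = 3.63 V.

V ≈ 3.63 V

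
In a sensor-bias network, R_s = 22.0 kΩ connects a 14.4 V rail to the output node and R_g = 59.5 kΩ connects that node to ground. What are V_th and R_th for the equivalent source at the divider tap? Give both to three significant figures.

V_th is the open-circuit tap voltage: 14.4 × 59.5/(22.0 + 59.5) = 10.5 V.
With the supply zeroed, R_s and R_g appear in parallel from the tap: R_th = R_s‖R_g = (22.0 × 59.5)/81.50 = 16.1 kΩ.

V_th = 10.5 V, R_th = 16.1 kΩ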